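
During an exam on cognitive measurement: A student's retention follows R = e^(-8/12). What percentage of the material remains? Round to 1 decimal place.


R = e^(-t/S)
-t/S = -8/12 = -0.666667
R = e^(-0.666667) = 0.513417
Percentage = 0.513417 * 100
= 51.3


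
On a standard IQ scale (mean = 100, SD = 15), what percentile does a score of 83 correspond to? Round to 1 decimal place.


z = (IQ - mean) / SD
z = (83 - 100) / 15 = -1.1333
Percentile = Phi(-1.1333) * 100
Phi(-1.1333) = 0.128544
= 12.9


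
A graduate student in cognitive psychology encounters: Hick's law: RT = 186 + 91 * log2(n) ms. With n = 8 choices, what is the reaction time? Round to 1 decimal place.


RT = 186 + 91 * log2(8)
log2(8) = 3.0
RT = 186 + 91 * 3.0
= 186 + 273.0
= 459.0 ms


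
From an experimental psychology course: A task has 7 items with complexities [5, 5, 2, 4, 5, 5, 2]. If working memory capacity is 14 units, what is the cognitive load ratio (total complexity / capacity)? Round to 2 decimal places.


Total complexity = 5 + 5 + 2 + 4 + 5 + 5 + 2 = 28
Load = total / capacity = 28 / 14
= 2.00


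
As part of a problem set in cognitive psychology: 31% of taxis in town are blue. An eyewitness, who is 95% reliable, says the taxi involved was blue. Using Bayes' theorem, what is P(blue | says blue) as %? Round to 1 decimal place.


P(blue | says blue) = P(says blue | blue)*P(blue) / [P(says blue | blue)*P(blue) + P(says blue | not blue)*P(not blue)]
Numerator = 0.95 * 0.31 = 0.2945
False identification = 0.05 * 0.69 = 0.0345
P = 0.2945 / (0.2945 + 0.0345)
= 0.2945 / 0.329
As percentage = 89.5


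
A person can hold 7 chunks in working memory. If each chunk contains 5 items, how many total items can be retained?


Total items = chunks * items_per_chunk
= 7 * 5
= 35


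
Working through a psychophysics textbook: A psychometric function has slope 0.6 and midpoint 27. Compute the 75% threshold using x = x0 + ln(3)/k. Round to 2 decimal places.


At P = 0.75: 0.75 = 1/(1 + e^(-k*(x-x0)))
Solving: e^(-k*(x-x0)) = 1/3
x = x0 + ln(3)/k
ln(3) = 1.0986
x = 27 + 1.0986/0.6
= 27 + 1.831
= 28.83


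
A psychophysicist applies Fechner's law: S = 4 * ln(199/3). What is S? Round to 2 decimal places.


S = 4 * ln(199/3)
I/I0 = 66.333333
ln(66.333333) = 4.1947
S = 4 * 4.1947
= 16.78


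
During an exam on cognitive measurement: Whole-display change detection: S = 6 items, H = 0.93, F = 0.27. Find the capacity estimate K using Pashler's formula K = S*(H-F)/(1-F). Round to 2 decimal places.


K = S * (H - F) / (1 - F)
H - F = 0.66
1 - F = 0.73
K = 6 * 0.66 / 0.73
= 5.42


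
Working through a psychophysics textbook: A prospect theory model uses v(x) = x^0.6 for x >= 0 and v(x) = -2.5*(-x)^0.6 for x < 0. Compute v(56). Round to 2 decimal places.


Since x = 56 >= 0, use v(x) = x^0.6
56^0.6 = 11.1921
v(56) = 11.19


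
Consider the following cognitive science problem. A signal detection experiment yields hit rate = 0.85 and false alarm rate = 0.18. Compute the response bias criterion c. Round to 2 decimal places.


c = -0.5 * (z(HR) + z(FAR))
z(0.85) = 1.0364
z(0.18) = -0.9154
c = -0.5 * (1.0364 + -0.9154)
= -0.5 * 0.121
= -0.06


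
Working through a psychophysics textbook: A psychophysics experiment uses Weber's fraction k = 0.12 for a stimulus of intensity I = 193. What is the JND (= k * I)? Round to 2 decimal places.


JND = k * I
JND = 0.12 * 193
= 23.16


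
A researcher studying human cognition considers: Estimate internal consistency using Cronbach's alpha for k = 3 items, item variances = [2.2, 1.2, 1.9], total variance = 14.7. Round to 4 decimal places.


alpha = (k/(k-1)) * (1 - sum(s_i^2)/s_total^2)
sum(item variances) = 5.3
k/(k-1) = 3/2 = 1.5
1 - 5.3/14.7 = 1 - 0.360544 = 0.639456
alpha = 1.5 * 0.639456
= 0.9592


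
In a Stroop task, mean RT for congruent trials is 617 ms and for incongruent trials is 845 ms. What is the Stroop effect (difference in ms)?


Stroop effect = RT(incongruent) - RT(congruent)
= 845 - 617
= 228 ms


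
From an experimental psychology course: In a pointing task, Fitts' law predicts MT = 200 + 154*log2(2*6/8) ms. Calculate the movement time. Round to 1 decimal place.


MT = 200 + 154 * log2(2*6/8)
2D/W = 1.5
log2(1.5) = 0.585
MT = 200 + 154 * 0.585
= 290.1 ms


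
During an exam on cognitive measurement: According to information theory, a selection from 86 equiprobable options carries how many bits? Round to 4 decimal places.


H = log2(n)
H = log2(86)
= 6.4263


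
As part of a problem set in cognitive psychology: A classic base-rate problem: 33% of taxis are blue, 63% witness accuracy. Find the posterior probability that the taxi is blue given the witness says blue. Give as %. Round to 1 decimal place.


P(blue | says blue) = P(says blue | blue)*P(blue) / [P(says blue | blue)*P(blue) + P(says blue | not blue)*P(not blue)]
Numerator = 0.63 * 0.33 = 0.2079
False identification = 0.37 * 0.67 = 0.2479
P = 0.2079 / (0.2079 + 0.2479)
= 0.2079 / 0.4558
As percentage = 45.6


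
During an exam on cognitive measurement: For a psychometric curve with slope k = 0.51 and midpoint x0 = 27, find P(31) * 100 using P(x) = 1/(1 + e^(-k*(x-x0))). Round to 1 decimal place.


P(x) = 1/(1 + e^(-0.51*(31 - 27)))
Exponent = -0.51 * 4 = -2.04
e^(-2.04) = 0.130029
P = 1/(1 + 0.130029) = 0.884933
Percentage = 88.5


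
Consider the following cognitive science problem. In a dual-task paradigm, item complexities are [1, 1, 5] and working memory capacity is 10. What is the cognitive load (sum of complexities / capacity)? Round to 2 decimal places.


Total complexity = 1 + 1 + 5 = 7
Load = total / capacity = 7 / 10
= 0.70


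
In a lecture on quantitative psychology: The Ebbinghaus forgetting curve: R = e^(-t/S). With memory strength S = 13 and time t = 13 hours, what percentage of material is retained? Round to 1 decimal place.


R = e^(-t/S)
-t/S = -13/13 = -1.0
R = e^(-1.0) = 0.367879
Percentage = 0.367879 * 100
= 36.8


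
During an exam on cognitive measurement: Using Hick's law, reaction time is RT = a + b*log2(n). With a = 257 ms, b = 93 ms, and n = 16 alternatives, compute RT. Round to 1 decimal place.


RT = 257 + 93 * log2(16)
log2(16) = 4.0
RT = 257 + 93 * 4.0
= 257 + 372.0
= 629.0 ms


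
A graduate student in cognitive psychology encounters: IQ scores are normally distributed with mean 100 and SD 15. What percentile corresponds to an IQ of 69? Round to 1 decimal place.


z = (IQ - mean) / SD
z = (69 - 100) / 15 = -2.0667
Percentile = Phi(-2.0667) * 100
Phi(-2.0667) = 0.019381
= 1.9


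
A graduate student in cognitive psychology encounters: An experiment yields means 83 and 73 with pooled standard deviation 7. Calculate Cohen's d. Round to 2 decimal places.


Cohen's d = (M1 - M2) / S_pooled
= (83 - 73) / 7
= 10 / 7
= 1.43


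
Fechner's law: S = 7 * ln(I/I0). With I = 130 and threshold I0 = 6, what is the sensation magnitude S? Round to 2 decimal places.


S = 7 * ln(130/6)
I/I0 = 21.666667
ln(21.666667) = 3.0758
S = 7 * 3.0758
= 21.53


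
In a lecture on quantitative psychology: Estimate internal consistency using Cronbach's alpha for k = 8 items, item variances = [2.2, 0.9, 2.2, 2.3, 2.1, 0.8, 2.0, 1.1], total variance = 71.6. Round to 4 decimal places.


alpha = (k/(k-1)) * (1 - sum(s_i^2)/s_total^2)
sum(item variances) = 13.6
k/(k-1) = 8/7 = 1.142857
1 - 13.6/71.6 = 1 - 0.189944 = 0.810056
alpha = 1.142857 * 0.810056
= 0.9258


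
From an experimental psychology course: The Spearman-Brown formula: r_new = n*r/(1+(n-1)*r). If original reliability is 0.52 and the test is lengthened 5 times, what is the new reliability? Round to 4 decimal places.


r_new = n*r / (1 + (n-1)*r)
Numerator = 5 * 0.52 = 2.6
Denominator = 1 + 4 * 0.52 = 3.08
r_new = 2.6 / 3.08
= 0.8442


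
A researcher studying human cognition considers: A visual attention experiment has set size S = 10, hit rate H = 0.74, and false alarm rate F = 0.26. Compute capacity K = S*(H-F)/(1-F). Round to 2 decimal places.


K = S * (H - F) / (1 - F)
H - F = 0.48
1 - F = 0.74
K = 10 * 0.48 / 0.74
= 6.49


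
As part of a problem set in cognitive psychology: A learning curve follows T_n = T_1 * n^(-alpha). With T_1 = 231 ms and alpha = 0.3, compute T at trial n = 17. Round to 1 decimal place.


T_n = 231 * 17^(-0.3)
17^(-0.3) = 0.42743
T_n = 231 * 0.42743
= 98.7 ms


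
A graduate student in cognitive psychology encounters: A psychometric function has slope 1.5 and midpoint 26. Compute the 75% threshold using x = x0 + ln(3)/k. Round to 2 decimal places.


At P = 0.75: 0.75 = 1/(1 + e^(-k*(x-x0)))
Solving: e^(-k*(x-x0)) = 1/3
x = x0 + ln(3)/k
ln(3) = 1.0986
x = 26 + 1.0986/1.5
= 26 + 0.7324
= 26.73


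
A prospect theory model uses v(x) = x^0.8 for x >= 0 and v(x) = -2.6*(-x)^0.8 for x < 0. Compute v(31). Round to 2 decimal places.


Since x = 31 >= 0, use v(x) = x^0.8
31^0.8 = 15.5987
v(31) = 15.60


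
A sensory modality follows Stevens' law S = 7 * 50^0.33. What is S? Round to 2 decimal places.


S = 7 * 50^0.33
50^0.33 = 3.6363
S = 7 * 3.6363
= 25.45


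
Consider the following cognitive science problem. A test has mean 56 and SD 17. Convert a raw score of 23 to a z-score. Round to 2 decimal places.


z = (X - mu) / sigma
= (23 - 56) / 17
= -33 / 17
= -1.94


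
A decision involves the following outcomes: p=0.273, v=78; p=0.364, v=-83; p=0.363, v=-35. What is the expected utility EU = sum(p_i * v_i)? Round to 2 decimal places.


EU = sum(p_i * v_i)
0.273 * 78 = 21.294
0.364 * -83 = -30.212
0.363 * -35 = -12.705
EU = 21.294 + -30.212 + -12.705
= -21.62


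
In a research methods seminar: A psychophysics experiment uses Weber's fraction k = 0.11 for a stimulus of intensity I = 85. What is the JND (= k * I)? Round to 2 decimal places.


JND = k * I
JND = 0.11 * 85
= 9.35


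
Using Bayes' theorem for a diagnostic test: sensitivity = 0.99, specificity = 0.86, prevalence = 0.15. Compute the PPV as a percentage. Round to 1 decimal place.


PPV = (sens * prev) / (sens * prev + (1-spec) * (1-prev))
Numerator = 0.99 * 0.15 = 0.1485
P(positive and no disease) = (1 - spec) * (1 - prev) = (1 - 0.86) * (1 - 0.15) = 0.119
Denominator = 0.1485 + 0.119 = 0.2675
PPV = 0.1485 / 0.2675 = 0.55514
As percentage = 55.5


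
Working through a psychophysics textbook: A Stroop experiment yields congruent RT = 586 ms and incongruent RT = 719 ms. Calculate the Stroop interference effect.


Stroop effect = RT(incongruent) - RT(congruent)
= 719 - 586
= 133 ms


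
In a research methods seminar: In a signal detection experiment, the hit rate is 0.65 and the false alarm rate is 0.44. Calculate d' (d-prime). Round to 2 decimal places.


d' = z(HR) - z(FAR)
z(0.65) = 0.3853
z(0.44) = -0.151
d' = 0.3853 - -0.151
= 0.54


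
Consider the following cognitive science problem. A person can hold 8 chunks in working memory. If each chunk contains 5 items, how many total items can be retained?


Total items = chunks * items_per_chunk
= 8 * 5
= 40


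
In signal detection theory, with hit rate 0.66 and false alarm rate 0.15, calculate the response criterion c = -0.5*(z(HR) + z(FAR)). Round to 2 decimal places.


c = -0.5 * (z(HR) + z(FAR))
z(0.66) = 0.4125
z(0.15) = -1.0364
c = -0.5 * (0.4125 + -1.0364)
= -0.5 * -0.6239
= 0.31


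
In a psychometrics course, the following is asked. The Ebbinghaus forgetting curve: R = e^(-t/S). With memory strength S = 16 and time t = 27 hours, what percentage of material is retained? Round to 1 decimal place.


R = e^(-t/S)
-t/S = -27/16 = -1.6875
R = e^(-1.6875) = 0.184981
Percentage = 0.184981 * 100
= 18.5


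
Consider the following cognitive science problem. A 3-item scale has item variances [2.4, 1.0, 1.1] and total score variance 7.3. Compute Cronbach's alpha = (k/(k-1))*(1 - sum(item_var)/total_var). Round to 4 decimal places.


alpha = (k/(k-1)) * (1 - sum(s_i^2)/s_total^2)
sum(item variances) = 4.5
k/(k-1) = 3/2 = 1.5
1 - 4.5/7.3 = 1 - 0.616438 = 0.383562
alpha = 1.5 * 0.383562
= 0.5753


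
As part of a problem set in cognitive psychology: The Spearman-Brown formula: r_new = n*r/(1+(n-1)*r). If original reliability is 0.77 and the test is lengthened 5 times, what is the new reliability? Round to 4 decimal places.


r_new = n*r / (1 + (n-1)*r)
Numerator = 5 * 0.77 = 3.85
Denominator = 1 + 4 * 0.77 = 4.08
r_new = 3.85 / 4.08
= 0.9436


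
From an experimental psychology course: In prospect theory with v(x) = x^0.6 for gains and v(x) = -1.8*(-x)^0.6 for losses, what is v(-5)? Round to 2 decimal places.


Since x = -5 < 0, use v(x) = -lambda*(-x)^alpha
(-x) = 5
5^0.6 = 2.6265
v(-5) = -1.8 * 2.6265
= -4.73


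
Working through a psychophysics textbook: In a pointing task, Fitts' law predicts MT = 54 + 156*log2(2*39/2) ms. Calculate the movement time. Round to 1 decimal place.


MT = 54 + 156 * log2(2*39/2)
2D/W = 39.0
log2(39.0) = 5.2854
MT = 54 + 156 * 5.2854
= 878.5 ms


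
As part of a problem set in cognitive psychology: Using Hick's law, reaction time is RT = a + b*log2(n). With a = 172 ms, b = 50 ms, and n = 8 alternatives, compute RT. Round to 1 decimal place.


RT = 172 + 50 * log2(8)
log2(8) = 3.0
RT = 172 + 50 * 3.0
= 172 + 150.0
= 322.0 ms


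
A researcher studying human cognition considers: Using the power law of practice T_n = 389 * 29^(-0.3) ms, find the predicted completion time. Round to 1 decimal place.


T_n = 389 * 29^(-0.3)
29^(-0.3) = 0.36415
T_n = 389 * 0.36415
= 141.7 ms


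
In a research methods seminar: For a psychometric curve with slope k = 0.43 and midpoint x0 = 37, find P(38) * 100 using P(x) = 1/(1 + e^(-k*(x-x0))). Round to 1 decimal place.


P(x) = 1/(1 + e^(-0.43*(38 - 37)))
Exponent = -0.43 * 1 = -0.43
e^(-0.43) = 0.650509
P = 1/(1 + 0.650509) = 0.605874
Percentage = 60.6


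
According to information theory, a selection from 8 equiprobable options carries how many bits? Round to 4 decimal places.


H = log2(n)
H = log2(8)
= 3.0000


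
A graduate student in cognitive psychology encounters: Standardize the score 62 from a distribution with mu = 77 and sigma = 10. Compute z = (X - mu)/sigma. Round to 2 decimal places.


z = (X - mu) / sigma
= (62 - 77) / 10
= -15 / 10
= -1.50


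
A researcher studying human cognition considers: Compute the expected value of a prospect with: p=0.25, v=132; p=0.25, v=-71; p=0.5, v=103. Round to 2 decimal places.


EU = sum(p_i * v_i)
0.25 * 132 = 33.0
0.25 * -71 = -17.75
0.5 * 103 = 51.5
EU = 33.0 + -17.75 + 51.5
= 66.75


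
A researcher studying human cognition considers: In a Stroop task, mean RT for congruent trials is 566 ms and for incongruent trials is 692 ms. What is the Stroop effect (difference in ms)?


Stroop effect = RT(incongruent) - RT(congruent)
= 692 - 566
= 126 ms


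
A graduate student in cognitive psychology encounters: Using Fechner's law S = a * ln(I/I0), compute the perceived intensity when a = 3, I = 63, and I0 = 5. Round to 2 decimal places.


S = 3 * ln(63/5)
I/I0 = 12.6
ln(12.6) = 2.5337
S = 3 * 2.5337
= 7.60


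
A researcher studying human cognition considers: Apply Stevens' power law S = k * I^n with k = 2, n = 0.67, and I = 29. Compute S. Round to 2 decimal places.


S = 2 * 29^0.67
29^0.67 = 9.5457
S = 2 * 9.5457
= 19.09


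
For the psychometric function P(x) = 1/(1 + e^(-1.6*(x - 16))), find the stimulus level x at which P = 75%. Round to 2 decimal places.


At P = 0.75: 0.75 = 1/(1 + e^(-k*(x-x0)))
Solving: e^(-k*(x-x0)) = 1/3
x = x0 + ln(3)/k
ln(3) = 1.0986
x = 16 + 1.0986/1.6
= 16 + 0.6866
= 16.69


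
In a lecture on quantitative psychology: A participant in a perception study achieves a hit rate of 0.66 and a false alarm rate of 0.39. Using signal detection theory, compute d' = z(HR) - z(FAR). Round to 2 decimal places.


d' = z(HR) - z(FAR)
z(0.66) = 0.4125
z(0.39) = -0.2793
d' = 0.4125 - -0.2793
= 0.69


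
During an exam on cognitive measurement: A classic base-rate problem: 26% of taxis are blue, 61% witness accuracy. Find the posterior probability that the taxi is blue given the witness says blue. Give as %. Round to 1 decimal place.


P(blue | says blue) = P(says blue | blue)*P(blue) / [P(says blue | blue)*P(blue) + P(says blue | not blue)*P(not blue)]
Numerator = 0.61 * 0.26 = 0.1586
False identification = 0.39 * 0.74 = 0.2886
P = 0.1586 / (0.1586 + 0.2886)
= 0.1586 / 0.4472
As percentage = 35.5


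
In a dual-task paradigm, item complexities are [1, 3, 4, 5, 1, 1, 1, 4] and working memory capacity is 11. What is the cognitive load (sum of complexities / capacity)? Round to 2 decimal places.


Total complexity = 1 + 3 + 4 + 5 + 1 + 1 + 1 + 4 = 20
Load = total / capacity = 20 / 11
= 1.82


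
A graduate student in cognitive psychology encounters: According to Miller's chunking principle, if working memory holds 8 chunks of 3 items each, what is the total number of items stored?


Total items = chunks * items_per_chunk
= 8 * 3
= 24


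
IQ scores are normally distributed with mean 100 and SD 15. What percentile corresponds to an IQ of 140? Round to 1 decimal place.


z = (IQ - mean) / SD
z = (140 - 100) / 15 = 2.6667
Percentile = Phi(2.6667) * 100
Phi(2.6667) = 0.99617
= 99.6


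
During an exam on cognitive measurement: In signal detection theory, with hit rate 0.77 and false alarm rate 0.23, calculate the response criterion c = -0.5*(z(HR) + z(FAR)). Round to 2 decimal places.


c = -0.5 * (z(HR) + z(FAR))
z(0.77) = 0.7388
z(0.23) = -0.7388
c = -0.5 * (0.7388 + -0.7388)
= -0.5 * 0.0
= 0.00


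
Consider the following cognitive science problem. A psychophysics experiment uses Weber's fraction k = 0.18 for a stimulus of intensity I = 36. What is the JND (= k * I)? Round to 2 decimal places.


JND = k * I
JND = 0.18 * 36
= 6.48


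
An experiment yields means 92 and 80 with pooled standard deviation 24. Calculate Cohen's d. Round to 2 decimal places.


Cohen's d = (M1 - M2) / S_pooled
= (92 - 80) / 24
= 12 / 24
= 0.50


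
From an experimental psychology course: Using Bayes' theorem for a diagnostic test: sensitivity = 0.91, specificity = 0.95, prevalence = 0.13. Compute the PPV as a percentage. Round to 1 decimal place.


PPV = (sens * prev) / (sens * prev + (1-spec) * (1-prev))
Numerator = 0.91 * 0.13 = 0.1183
P(positive and no disease) = (1 - spec) * (1 - prev) = (1 - 0.95) * (1 - 0.13) = 0.0435
Denominator = 0.1183 + 0.0435 = 0.1618
PPV = 0.1183 / 0.1618 = 0.73115
As percentage = 73.1


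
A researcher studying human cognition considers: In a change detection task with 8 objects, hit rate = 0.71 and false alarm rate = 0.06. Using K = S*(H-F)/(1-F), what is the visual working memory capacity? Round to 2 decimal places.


K = S * (H - F) / (1 - F)
H - F = 0.65
1 - F = 0.94
K = 8 * 0.65 / 0.94
= 5.53


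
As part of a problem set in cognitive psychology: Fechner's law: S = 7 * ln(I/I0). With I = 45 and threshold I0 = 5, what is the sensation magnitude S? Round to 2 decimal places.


S = 7 * ln(45/5)
I/I0 = 9.0
ln(9.0) = 2.1972
S = 7 * 2.1972
= 15.38


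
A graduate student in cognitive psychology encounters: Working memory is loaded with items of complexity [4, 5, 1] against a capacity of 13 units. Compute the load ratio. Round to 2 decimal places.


Total complexity = 4 + 5 + 1 = 10
Load = total / capacity = 10 / 13
= 0.77


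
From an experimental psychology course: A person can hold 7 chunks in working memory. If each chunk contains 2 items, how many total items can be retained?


Total items = chunks * items_per_chunk
= 7 * 2
= 14


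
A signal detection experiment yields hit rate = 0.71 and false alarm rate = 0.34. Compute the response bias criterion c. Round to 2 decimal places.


c = -0.5 * (z(HR) + z(FAR))
z(0.71) = 0.5534
z(0.34) = -0.4125
c = -0.5 * (0.5534 + -0.4125)
= -0.5 * 0.1409
= -0.07


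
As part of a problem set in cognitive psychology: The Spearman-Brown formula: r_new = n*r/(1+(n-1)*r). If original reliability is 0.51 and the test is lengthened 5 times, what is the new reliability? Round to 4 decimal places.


r_new = n*r / (1 + (n-1)*r)
Numerator = 5 * 0.51 = 2.55
Denominator = 1 + 4 * 0.51 = 3.04
r_new = 2.55 / 3.04
= 0.8388


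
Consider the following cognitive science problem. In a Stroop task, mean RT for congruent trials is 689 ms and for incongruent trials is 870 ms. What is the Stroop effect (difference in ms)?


Stroop effect = RT(incongruent) - RT(congruent)
= 870 - 689
= 181 ms


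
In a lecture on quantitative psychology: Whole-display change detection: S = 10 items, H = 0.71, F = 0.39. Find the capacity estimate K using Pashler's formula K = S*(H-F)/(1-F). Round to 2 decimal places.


K = S * (H - F) / (1 - F)
H - F = 0.32
1 - F = 0.61
K = 10 * 0.32 / 0.61
= 5.25


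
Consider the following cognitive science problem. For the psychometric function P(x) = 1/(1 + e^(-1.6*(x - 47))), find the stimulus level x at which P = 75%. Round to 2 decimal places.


At P = 0.75: 0.75 = 1/(1 + e^(-k*(x-x0)))
Solving: e^(-k*(x-x0)) = 1/3
x = x0 + ln(3)/k
ln(3) = 1.0986
x = 47 + 1.0986/1.6
= 47 + 0.6866
= 47.69


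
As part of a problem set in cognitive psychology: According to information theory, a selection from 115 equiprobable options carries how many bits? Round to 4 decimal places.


H = log2(n)
H = log2(115)
= 6.8455


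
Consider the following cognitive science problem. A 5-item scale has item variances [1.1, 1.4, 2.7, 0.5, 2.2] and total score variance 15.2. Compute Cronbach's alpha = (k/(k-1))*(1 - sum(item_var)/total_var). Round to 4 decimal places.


alpha = (k/(k-1)) * (1 - sum(s_i^2)/s_total^2)
sum(item variances) = 7.9
k/(k-1) = 5/4 = 1.25
1 - 7.9/15.2 = 1 - 0.519737 = 0.480263
alpha = 1.25 * 0.480263
= 0.6003


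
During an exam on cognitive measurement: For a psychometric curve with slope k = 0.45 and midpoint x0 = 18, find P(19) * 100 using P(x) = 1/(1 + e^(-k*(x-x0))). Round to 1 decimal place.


P(x) = 1/(1 + e^(-0.45*(19 - 18)))
Exponent = -0.45 * 1 = -0.45
e^(-0.45) = 0.637628
P = 1/(1 + 0.637628) = 0.610639
Percentage = 61.1


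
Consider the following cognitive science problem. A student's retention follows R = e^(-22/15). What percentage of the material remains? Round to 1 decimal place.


R = e^(-t/S)
-t/S = -22/15 = -1.466667
R = e^(-1.466667) = 0.230693
Percentage = 0.230693 * 100
= 23.1


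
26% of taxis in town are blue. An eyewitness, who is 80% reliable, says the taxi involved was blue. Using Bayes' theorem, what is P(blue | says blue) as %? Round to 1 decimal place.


P(blue | says blue) = P(says blue | blue)*P(blue) / [P(says blue | blue)*P(blue) + P(says blue | not blue)*P(not blue)]
Numerator = 0.8 * 0.26 = 0.208
False identification = 0.2 * 0.74 = 0.148
P = 0.208 / (0.208 + 0.148)
= 0.208 / 0.356
As percentage = 58.4


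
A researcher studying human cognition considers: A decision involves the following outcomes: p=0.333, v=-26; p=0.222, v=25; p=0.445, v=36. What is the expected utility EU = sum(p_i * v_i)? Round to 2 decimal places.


EU = sum(p_i * v_i)
0.333 * -26 = -8.658
0.222 * 25 = 5.55
0.445 * 36 = 16.02
EU = -8.658 + 5.55 + 16.02
= 12.91


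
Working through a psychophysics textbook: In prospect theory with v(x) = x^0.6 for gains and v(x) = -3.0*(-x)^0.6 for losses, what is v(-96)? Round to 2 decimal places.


Since x = -96 < 0, use v(x) = -lambda*(-x)^alpha
(-x) = 96
96^0.6 = 15.4655
v(-96) = -3.0 * 15.4655
= -46.40


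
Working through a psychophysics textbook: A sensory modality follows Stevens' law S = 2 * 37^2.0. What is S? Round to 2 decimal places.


S = 2 * 37^2.0
37^2.0 = 1369.0
S = 2 * 1369.0
= 2738.00


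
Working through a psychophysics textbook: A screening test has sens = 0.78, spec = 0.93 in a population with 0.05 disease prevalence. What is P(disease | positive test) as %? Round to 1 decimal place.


PPV = (sens * prev) / (sens * prev + (1-spec) * (1-prev))
Numerator = 0.78 * 0.05 = 0.039
P(positive and no disease) = (1 - spec) * (1 - prev) = (1 - 0.93) * (1 - 0.05) = 0.0665
Denominator = 0.039 + 0.0665 = 0.1055
PPV = 0.039 / 0.1055 = 0.369668
As percentage = 37.0


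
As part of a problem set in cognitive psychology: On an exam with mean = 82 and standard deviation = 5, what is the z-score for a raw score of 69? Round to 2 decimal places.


z = (X - mu) / sigma
= (69 - 82) / 5
= -13 / 5
= -2.60


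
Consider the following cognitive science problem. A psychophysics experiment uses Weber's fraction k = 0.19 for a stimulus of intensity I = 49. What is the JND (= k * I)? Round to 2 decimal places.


JND = k * I
JND = 0.19 * 49
= 9.31


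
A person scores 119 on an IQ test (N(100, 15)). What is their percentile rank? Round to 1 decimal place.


z = (IQ - mean) / SD
z = (119 - 100) / 15 = 1.2667
Percentile = Phi(1.2667) * 100
Phi(1.2667) = 0.897369
= 89.7


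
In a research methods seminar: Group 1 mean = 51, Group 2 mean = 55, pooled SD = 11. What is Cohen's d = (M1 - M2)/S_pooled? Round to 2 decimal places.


Cohen's d = (M1 - M2) / S_pooled
= (51 - 55) / 11
= -4 / 11
= -0.36


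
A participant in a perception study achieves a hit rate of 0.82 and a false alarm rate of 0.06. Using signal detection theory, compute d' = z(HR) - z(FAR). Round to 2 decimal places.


d' = z(HR) - z(FAR)
z(0.82) = 0.9154
z(0.06) = -1.5548
d' = 0.9154 - -1.5548
= 2.47


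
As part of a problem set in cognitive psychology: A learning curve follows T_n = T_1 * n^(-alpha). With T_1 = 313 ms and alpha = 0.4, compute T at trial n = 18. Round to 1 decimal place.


T_n = 313 * 18^(-0.4)
18^(-0.4) = 0.314696
T_n = 313 * 0.314696
= 98.5 ms


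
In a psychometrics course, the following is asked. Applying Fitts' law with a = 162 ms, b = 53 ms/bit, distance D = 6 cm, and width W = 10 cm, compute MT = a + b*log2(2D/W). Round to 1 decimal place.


MT = 162 + 53 * log2(2*6/10)
2D/W = 1.2
log2(1.2) = 0.263
MT = 162 + 53 * 0.263
= 175.9 ms


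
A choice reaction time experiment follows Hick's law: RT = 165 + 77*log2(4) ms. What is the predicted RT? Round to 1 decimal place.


RT = 165 + 77 * log2(4)
log2(4) = 2.0
RT = 165 + 77 * 2.0
= 165 + 154.0
= 319.0 ms


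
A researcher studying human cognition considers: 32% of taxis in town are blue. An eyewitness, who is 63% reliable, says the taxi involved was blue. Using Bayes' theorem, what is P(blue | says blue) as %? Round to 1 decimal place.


P(blue | says blue) = P(says blue | blue)*P(blue) / [P(says blue | blue)*P(blue) + P(says blue | not blue)*P(not blue)]
Numerator = 0.63 * 0.32 = 0.2016
False identification = 0.37 * 0.68 = 0.2516
P = 0.2016 / (0.2016 + 0.2516)
= 0.2016 / 0.4532
As percentage = 44.5


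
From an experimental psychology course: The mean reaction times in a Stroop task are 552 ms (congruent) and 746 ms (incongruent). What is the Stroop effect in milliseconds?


Stroop effect = RT(incongruent) - RT(congruent)
= 746 - 552
= 194 ms


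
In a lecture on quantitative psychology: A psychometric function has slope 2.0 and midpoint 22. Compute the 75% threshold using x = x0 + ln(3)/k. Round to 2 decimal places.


At P = 0.75: 0.75 = 1/(1 + e^(-k*(x-x0)))
Solving: e^(-k*(x-x0)) = 1/3
x = x0 + ln(3)/k
ln(3) = 1.0986
x = 22 + 1.0986/2.0
= 22 + 0.5493
= 22.55


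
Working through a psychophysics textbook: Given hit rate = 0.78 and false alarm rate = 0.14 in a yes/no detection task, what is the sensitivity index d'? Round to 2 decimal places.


d' = z(HR) - z(FAR)
z(0.78) = 0.7722
z(0.14) = -1.0803
d' = 0.7722 - -1.0803
= 1.85


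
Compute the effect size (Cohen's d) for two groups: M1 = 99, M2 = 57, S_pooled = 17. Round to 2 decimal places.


Cohen's d = (M1 - M2) / S_pooled
= (99 - 57) / 17
= 42 / 17
= 2.47


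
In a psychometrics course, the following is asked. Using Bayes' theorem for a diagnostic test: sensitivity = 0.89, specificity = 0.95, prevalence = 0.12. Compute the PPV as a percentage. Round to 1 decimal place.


PPV = (sens * prev) / (sens * prev + (1-spec) * (1-prev))
Numerator = 0.89 * 0.12 = 0.1068
P(positive and no disease) = (1 - spec) * (1 - prev) = (1 - 0.95) * (1 - 0.12) = 0.044
Denominator = 0.1068 + 0.044 = 0.1508
PPV = 0.1068 / 0.1508 = 0.708223
As percentage = 70.8


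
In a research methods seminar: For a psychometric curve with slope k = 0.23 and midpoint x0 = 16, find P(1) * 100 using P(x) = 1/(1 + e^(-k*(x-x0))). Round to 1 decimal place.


P(x) = 1/(1 + e^(-0.23*(1 - 16)))
Exponent = -0.23 * -15 = 3.45
e^(3.45) = 31.500392
P = 1/(1 + 31.500392) = 0.030769
Percentage = 3.1


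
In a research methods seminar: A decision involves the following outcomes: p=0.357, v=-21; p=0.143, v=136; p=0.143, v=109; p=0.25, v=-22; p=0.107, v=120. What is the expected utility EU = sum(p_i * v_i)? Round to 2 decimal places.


EU = sum(p_i * v_i)
0.357 * -21 = -7.497
0.143 * 136 = 19.448
0.143 * 109 = 15.587
0.25 * -22 = -5.5
0.107 * 120 = 12.84
EU = -7.497 + 19.448 + 15.587 + -5.5 + 12.84
= 34.88


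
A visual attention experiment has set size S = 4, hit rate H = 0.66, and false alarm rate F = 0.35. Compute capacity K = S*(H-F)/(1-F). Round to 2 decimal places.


K = S * (H - F) / (1 - F)
H - F = 0.31
1 - F = 0.65
K = 4 * 0.31 / 0.65
= 1.91


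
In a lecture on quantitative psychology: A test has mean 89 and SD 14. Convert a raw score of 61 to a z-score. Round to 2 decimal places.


z = (X - mu) / sigma
= (61 - 89) / 14
= -28 / 14
= -2.00


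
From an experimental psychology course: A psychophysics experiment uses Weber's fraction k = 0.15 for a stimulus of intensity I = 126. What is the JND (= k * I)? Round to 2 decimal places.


JND = k * I
JND = 0.15 * 126
= 18.90


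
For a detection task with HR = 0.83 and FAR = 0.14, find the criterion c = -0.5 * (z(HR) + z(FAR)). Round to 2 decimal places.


c = -0.5 * (z(HR) + z(FAR))
z(0.83) = 0.9542
z(0.14) = -1.0803
c = -0.5 * (0.9542 + -1.0803)
= -0.5 * -0.1261
= 0.06


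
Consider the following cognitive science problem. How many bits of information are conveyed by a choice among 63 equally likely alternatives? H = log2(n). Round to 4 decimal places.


H = log2(n)
H = log2(63)
= 5.9773


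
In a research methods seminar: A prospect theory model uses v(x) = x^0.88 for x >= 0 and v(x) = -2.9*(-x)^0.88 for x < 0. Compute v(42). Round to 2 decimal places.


Since x = 42 >= 0, use v(x) = x^0.88
42^0.88 = 26.82
v(42) = 26.82


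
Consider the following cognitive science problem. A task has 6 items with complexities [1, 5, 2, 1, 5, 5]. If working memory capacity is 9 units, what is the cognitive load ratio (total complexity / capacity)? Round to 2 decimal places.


Total complexity = 1 + 5 + 2 + 1 + 5 + 5 = 19
Load = total / capacity = 19 / 9
= 2.11


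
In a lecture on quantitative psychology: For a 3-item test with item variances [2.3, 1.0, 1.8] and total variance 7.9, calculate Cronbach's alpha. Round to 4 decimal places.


alpha = (k/(k-1)) * (1 - sum(s_i^2)/s_total^2)
sum(item variances) = 5.1
k/(k-1) = 3/2 = 1.5
1 - 5.1/7.9 = 1 - 0.64557 = 0.35443
alpha = 1.5 * 0.35443
= 0.5316


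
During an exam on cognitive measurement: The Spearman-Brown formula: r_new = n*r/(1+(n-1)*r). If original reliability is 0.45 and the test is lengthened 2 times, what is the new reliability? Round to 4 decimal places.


r_new = n*r / (1 + (n-1)*r)
Numerator = 2 * 0.45 = 0.9
Denominator = 1 + 1 * 0.45 = 1.45
r_new = 0.9 / 1.45
= 0.6207


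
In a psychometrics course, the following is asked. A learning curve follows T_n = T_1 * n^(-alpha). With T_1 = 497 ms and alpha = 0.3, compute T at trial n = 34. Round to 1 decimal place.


T_n = 497 * 34^(-0.3)
34^(-0.3) = 0.347181
T_n = 497 * 0.347181
= 172.5 ms


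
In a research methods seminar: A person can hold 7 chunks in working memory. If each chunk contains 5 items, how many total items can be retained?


Total items = chunks * items_per_chunk
= 7 * 5
= 35


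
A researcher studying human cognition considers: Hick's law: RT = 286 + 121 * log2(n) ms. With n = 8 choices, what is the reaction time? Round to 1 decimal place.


RT = 286 + 121 * log2(8)
log2(8) = 3.0
RT = 286 + 121 * 3.0
= 286 + 363.0
= 649.0 ms


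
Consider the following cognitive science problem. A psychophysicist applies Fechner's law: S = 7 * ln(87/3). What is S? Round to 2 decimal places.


S = 7 * ln(87/3)
I/I0 = 29.0
ln(29.0) = 3.3673
S = 7 * 3.3673
= 23.57


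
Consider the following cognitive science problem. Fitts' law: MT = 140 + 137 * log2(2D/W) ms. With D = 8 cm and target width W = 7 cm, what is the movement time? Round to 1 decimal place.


MT = 140 + 137 * log2(2*8/7)
2D/W = 2.285714
log2(2.285714) = 1.1926
MT = 140 + 137 * 1.1926
= 303.4 ms


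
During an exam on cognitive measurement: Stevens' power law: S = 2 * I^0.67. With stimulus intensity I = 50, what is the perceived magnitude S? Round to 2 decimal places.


S = 2 * 50^0.67
50^0.67 = 13.7502
S = 2 * 13.7502
= 27.50


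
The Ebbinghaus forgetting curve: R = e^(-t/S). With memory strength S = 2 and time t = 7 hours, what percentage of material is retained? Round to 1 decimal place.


R = e^(-t/S)
-t/S = -7/2 = -3.5
R = e^(-3.5) = 0.030197
Percentage = 0.030197 * 100
= 3.0


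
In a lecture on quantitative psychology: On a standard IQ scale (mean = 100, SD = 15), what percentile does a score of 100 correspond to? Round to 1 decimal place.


z = (IQ - mean) / SD
z = (100 - 100) / 15 = 0.0
Percentile = Phi(0.0) * 100
Phi(0.0) = 0.5
= 50.0


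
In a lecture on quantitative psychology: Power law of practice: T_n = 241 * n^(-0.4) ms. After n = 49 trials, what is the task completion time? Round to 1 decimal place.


T_n = 241 * 49^(-0.4)
49^(-0.4) = 0.210825
T_n = 241 * 0.210825
= 50.8 ms


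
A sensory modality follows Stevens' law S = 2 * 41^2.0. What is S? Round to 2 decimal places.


S = 2 * 41^2.0
41^2.0 = 1681.0
S = 2 * 1681.0
= 3362.00


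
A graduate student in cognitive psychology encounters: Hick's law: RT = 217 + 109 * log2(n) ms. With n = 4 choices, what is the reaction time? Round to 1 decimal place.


RT = 217 + 109 * log2(4)
log2(4) = 2.0
RT = 217 + 109 * 2.0
= 217 + 218.0
= 435.0 ms


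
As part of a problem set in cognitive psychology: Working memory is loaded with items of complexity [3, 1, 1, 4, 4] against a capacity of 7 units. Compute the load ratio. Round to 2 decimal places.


Total complexity = 3 + 1 + 1 + 4 + 4 = 13
Load = total / capacity = 13 / 7
= 1.86


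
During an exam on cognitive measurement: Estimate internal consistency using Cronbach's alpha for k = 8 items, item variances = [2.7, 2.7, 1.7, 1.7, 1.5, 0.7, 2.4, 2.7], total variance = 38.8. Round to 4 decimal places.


alpha = (k/(k-1)) * (1 - sum(s_i^2)/s_total^2)
sum(item variances) = 16.1
k/(k-1) = 8/7 = 1.142857
1 - 16.1/38.8 = 1 - 0.414948 = 0.585052
alpha = 1.142857 * 0.585052
= 0.6686


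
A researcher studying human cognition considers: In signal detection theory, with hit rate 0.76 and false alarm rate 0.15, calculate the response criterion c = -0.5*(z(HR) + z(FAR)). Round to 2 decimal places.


c = -0.5 * (z(HR) + z(FAR))
z(0.76) = 0.7063
z(0.15) = -1.0364
c = -0.5 * (0.7063 + -1.0364)
= -0.5 * -0.3301
= 0.17


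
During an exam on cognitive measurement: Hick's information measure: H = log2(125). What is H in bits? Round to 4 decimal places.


H = log2(n)
H = log2(125)
= 6.9658


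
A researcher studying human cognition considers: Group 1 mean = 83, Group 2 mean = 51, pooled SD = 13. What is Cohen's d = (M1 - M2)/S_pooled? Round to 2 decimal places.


Cohen's d = (M1 - M2) / S_pooled
= (83 - 51) / 13
= 32 / 13
= 2.46


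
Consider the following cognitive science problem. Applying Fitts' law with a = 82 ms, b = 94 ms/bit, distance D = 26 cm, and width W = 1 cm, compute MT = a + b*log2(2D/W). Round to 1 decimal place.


MT = 82 + 94 * log2(2*26/1)
2D/W = 52.0
log2(52.0) = 5.7004
MT = 82 + 94 * 5.7004
= 617.8 ms


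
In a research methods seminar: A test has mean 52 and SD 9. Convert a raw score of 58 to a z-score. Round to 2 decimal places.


z = (X - mu) / sigma
= (58 - 52) / 9
= 6 / 9
= 0.67


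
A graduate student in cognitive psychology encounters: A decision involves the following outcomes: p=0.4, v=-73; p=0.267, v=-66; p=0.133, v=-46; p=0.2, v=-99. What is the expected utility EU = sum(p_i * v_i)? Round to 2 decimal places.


EU = sum(p_i * v_i)
0.4 * -73 = -29.2
0.267 * -66 = -17.622
0.133 * -46 = -6.118
0.2 * -99 = -19.8
EU = -29.2 + -17.622 + -6.118 + -19.8
= -72.74


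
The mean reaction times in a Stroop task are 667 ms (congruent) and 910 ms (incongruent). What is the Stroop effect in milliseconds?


Stroop effect = RT(incongruent) - RT(congruent)
= 910 - 667
= 243 ms


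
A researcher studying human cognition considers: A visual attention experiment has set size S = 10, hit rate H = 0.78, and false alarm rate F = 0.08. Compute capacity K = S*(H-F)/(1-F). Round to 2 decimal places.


K = S * (H - F) / (1 - F)
H - F = 0.7
1 - F = 0.92
K = 10 * 0.7 / 0.92
= 7.61


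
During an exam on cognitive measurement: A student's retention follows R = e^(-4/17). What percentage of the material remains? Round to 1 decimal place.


R = e^(-t/S)
-t/S = -4/17 = -0.235294
R = e^(-0.235294) = 0.790338
Percentage = 0.790338 * 100
= 79.0


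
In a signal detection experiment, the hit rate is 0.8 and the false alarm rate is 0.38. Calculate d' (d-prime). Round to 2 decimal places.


d' = z(HR) - z(FAR)
z(0.8) = 0.8416
z(0.38) = -0.3055
d' = 0.8416 - -0.3055
= 1.15


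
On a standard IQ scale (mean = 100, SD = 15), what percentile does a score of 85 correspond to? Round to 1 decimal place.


z = (IQ - mean) / SD
z = (85 - 100) / 15 = -1.0
Percentile = Phi(-1.0) * 100
Phi(-1.0) = 0.158655
= 15.9


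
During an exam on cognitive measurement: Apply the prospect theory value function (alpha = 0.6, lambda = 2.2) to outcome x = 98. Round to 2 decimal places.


Since x = 98 >= 0, use v(x) = x^0.6
98^0.6 = 15.658
v(98) = 15.66


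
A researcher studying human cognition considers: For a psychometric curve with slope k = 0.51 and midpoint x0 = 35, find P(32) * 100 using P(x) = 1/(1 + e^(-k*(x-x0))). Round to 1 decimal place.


P(x) = 1/(1 + e^(-0.51*(32 - 35)))
Exponent = -0.51 * -3 = 1.53
e^(1.53) = 4.618177
P = 1/(1 + 4.618177) = 0.177994
Percentage = 17.8


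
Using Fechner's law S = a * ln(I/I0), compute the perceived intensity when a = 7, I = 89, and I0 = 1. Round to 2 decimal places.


S = 7 * ln(89/1)
I/I0 = 89.0
ln(89.0) = 4.4886
S = 7 * 4.4886
= 31.42


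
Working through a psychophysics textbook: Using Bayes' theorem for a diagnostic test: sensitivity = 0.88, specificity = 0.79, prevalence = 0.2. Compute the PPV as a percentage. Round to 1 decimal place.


PPV = (sens * prev) / (sens * prev + (1-spec) * (1-prev))
Numerator = 0.88 * 0.2 = 0.176
P(positive and no disease) = (1 - spec) * (1 - prev) = (1 - 0.79) * (1 - 0.2) = 0.168
Denominator = 0.176 + 0.168 = 0.344
PPV = 0.176 / 0.344 = 0.511628
As percentage = 51.2


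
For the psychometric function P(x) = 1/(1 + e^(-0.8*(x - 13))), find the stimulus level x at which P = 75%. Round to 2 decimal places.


At P = 0.75: 0.75 = 1/(1 + e^(-k*(x-x0)))
Solving: e^(-k*(x-x0)) = 1/3
x = x0 + ln(3)/k
ln(3) = 1.0986
x = 13 + 1.0986/0.8
= 13 + 1.3732
= 14.37


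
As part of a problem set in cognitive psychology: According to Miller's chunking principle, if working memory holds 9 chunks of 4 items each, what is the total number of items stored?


Total items = chunks * items_per_chunk
= 9 * 4
= 36


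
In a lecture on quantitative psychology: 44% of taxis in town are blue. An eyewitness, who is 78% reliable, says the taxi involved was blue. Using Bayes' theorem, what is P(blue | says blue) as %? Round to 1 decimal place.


P(blue | says blue) = P(says blue | blue)*P(blue) / [P(says blue | blue)*P(blue) + P(says blue | not blue)*P(not blue)]
Numerator = 0.78 * 0.44 = 0.3432
False identification = 0.22 * 0.56 = 0.1232
P = 0.3432 / (0.3432 + 0.1232)
= 0.3432 / 0.4664
As percentage = 73.6
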